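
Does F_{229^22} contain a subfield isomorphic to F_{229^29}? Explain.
No: F_{229^29} is not a subfield of F_{229^22}

F_{p^m} embeds in F_{p^n} iff m | n. Here 29 ∤ 22 (since 22 = 0·29 + 22 with remainder 22 ≠ 0), so F_{229^29} is not a subfield of F_{229^22}. Equivalently: if it were, the tower law would give 29 = [F_{229^29}:F_229] dividing [F_{229^22}:F_229] = 22, contradiction.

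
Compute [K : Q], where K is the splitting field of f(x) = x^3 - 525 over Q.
[K : Q] = 6

The roots of x^3 - 525 are ∛525, ω∛525, ω^2∛525 where ω = e^(2πi/3) is a primitive cube root of unity, so K = Q(∛525, ω). Now [Q(∛525):Q] = 3 (since 525 is not a perfect cube, x^3 - 525 is irreducible) and [Q(ω):Q] = 2. Both 2 and 3 divide [K:Q], and [K:Q] ≤ 3·2 = 6, so [K:Q] = 6. (Equivalently: Q(∛525) ⊂ R but ω ∉ R, so [K : Q(∛525)] = 2.)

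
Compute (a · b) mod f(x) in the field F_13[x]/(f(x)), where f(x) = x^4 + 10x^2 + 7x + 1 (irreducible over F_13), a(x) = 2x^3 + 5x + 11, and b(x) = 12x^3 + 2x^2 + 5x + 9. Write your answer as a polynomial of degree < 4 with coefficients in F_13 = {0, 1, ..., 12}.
a · b ≡ 4x^3 + 5x^2 + 12x + 9 (mod f(x))

Multiply in F_13[x]: a(x)·b(x) = (2x^3 + 5x + 11)·(12x^3 + 2x^2 + 5x + 9) = 11x^6 + 4x^5 + 5x^4 + 4x^3 + 8x^2 + 9x + 8. This has degree ≥ 4, so divide by f(x) over F_13: 11x^6 + 4x^5 + 5x^4 + 4x^3 + 8x^2 + 9x + 8 = (11x^2 + 4x + 12)·(x^4 + 10x^2 + 7x + 1) + (4x^3 + 5x^2 + 12x + 9). Hence a·b ≡ 4x^3 + 5x^2 + 12x + 9 (mod f). (F_13[x]/(f) is a field with 13^4 = 28561 elements since f is irreducible of degree 4.)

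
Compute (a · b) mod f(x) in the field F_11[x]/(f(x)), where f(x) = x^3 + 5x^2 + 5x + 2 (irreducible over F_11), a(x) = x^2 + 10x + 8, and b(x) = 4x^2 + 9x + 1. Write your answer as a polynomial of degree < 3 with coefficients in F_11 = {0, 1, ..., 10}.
a · b ≡ 2x^2 + 6x + 5 (mod f(x))

Multiply in F_11[x]: a(x)·b(x) = (x^2 + 10x + 8)·(4x^2 + 9x + 1) = 4x^4 + 5x^3 + 2x^2 + 5x + 8. This has degree ≥ 3, so divide by f(x) over F_11: 4x^4 + 5x^3 + 2x^2 + 5x + 8 = (4x + 7)·(x^3 + 5x^2 + 5x + 2) + (2x^2 + 6x + 5). Hence a·b ≡ 2x^2 + 6x + 5 (mod f). (F_11[x]/(f) is a field with 11^3 = 1331 elements since f is irreducible of degree 3.)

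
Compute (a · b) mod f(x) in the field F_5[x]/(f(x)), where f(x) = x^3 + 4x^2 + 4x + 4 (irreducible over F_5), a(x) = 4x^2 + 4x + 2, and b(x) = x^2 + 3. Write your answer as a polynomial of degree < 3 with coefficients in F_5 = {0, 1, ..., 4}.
a · b ≡ x^2 + 4x + 4 (mod f(x))

Multiply in F_5[x]: a(x)·b(x) = (4x^2 + 4x + 2)·(x^2 + 3) = 4x^4 + 4x^3 + 4x^2 + 2x + 1. This has degree ≥ 3, so divide by f(x) over F_5: 4x^4 + 4x^3 + 4x^2 + 2x + 1 = (4x + 3)·(x^3 + 4x^2 + 4x + 4) + (x^2 + 4x + 4). Hence a·b ≡ x^2 + 4x + 4 (mod f). (F_5[x]/(f) is a field with 5^3 = 125 elements since f is irreducible of degree 3.)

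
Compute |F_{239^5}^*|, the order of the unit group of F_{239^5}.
|F_{239^5}^*| = 779811265198

F_{239^5} has 239^5 = 779811265199 elements; its multiplicative group consists of all nonzero elements, so |F_{239^5}^*| = 779811265199 - 1 = 779811265198. (It is cyclic since any finite subgroup of the multiplicative group of a field is cyclic.)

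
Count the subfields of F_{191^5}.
F_{191^5} has 2 subfields

The subfields of F_{p^n} are exactly the fields F_{p^d} for d | n (each is the fixed field of the unique index-d subgroup of Gal(F_{p^n}/F_p) ≅ Z/nZ). The divisors of n = 5 are {1, 5}, giving 2 subfields: F_{191^1}, F_{191^5}.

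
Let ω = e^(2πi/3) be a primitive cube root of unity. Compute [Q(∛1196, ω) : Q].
[Q(∛1196, ω) : Q] = 6

[Q(∛1196):Q] = 3 (min poly x^3 - 1196, irreducible since 1196 is not a perfect cube). [Q(ω):Q] = 2 (min poly x^2 + x + 1). Since Q(∛1196) ⊂ R and ω ∉ R, we have ω ∉ Q(∛1196), so x^2 + x + 1 remains irreducible over Q(∛1196) and [Q(∛1196, ω) : Q(∛1196)] = 2. By the tower law, [Q(∛1196, ω) : Q] = 3 · 2 = 6. (In fact Q(∛1196, ω) is the splitting field of x^3 - 1196 over Q.)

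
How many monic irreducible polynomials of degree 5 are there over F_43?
There are 29401680 monic irreducible polynomials of degree 5 over F_43

Each element of F_{43^5} that lies in no proper subfield is a root of exactly one monic irreducible of degree 5 over F_43, and each such polynomial has 5 distinct roots in F_{43^5}. By Möbius inversion the count is N_43(5) = (1/5) Σ_{d|5} μ(5/d) · 43^d = (1/5)(μ(5)·43^1 + μ(1)·43^5) = 147008400/5 = 29401680.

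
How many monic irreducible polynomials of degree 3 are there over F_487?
There are 38500272 monic irreducible polynomials of degree 3 over F_487

Each element of F_{487^3} that lies in no proper subfield is a root of exactly one monic irreducible of degree 3 over F_487, and each such polynomial has 3 distinct roots in F_{487^3}. By Möbius inversion the count is N_487(3) = (1/3) Σ_{d|3} μ(3/d) · 487^d = (1/3)(μ(3)·487^1 + μ(1)·487^3) = 115500816/3 = 38500272.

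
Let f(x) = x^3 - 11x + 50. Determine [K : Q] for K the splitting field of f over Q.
[K : Q] = 6

By the rational root test, any rational root of the monic integer polynomial f(x) = x^3 - 11x + 50 must be an integer dividing the constant term 50, i.e. one of ±{1, 2, 5, 10, 25, 50}. Evaluating: f(1) = 40, f(-1) = 60, f(2) = 36, f(-2) = 64, f(5) = 120, f(-5) = -20, f(10) = 940, f(-10) = -840, f(25) = 15400, f(-25) = -15300, f(50) = 124500, f(-50) = -124400; none is 0, so f has no rational root and is therefore irreducible over Q (a cubic with no linear factor over a field is irreducible). For an irreducible cubic, the Galois group is A_3 or S_3 according as the discriminant disc(f) = -4a^3 - 27b^2 = -4·(-11)^3 - 27·(50)^2 = -62176 is or is not a square in Q. Here disc(f) = -62176 is not a perfect square in Q, so the Galois group of f over Q is not contained in A_3 and must be all of S_3. The splitting field has degree |S_3| = 6 over Q, so [K : Q] = 6.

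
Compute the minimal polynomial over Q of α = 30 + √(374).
m_α(x) = x^2 - 60x + 526

From α - 30 = √(374), squaring gives (α - 30)^2 = 374, i.e. α^2 - 60α + 900 = 374, so α^2 - 60α + 526 = 0. The discriminant of x^2 - 60x + 526 is (-60)^2 - 4·(526) = 3600 - 2104 = 1496, and 4·(374) is not a perfect square in Q since 374 is squarefree and ≠ 1. Hence x^2 - 60x + 526 is irreducible over Q and is the minimal polynomial of α.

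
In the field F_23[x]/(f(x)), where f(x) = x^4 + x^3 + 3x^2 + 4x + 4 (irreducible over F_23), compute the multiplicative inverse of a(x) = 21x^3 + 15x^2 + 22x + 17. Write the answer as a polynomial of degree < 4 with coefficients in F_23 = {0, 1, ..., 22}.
a(x)^(-1) ≡ 16x^3 + 12x^2 + x + 20 (mod f(x))

Since f is irreducible over F_23, F_23[x]/(f) is a field and a(x) ≠ 0 has an inverse. Apply the extended Euclidean algorithm to f(x) and a(x) in F_23[x]: f(x) = (11x + 13)·a(x) + (3x^2 + 14x + 13);  a(x) = (7x + 3)·(3x^2 + 14x + 13) + (4x + 1);  (3x^2 + 14x + 13) = (18x + 22)·(4x + 1) + (14). The last nonzero remainder is the constant 14 = gcd(f, a) in F_23. Back-substituting through the division chain expresses 14 = s(x)·a(x) + t(x)·f(x) with s(x) ≡ 17x^3 + 7x^2 + 14x + 4 (mod f), so (17x^3 + 7x^2 + 14x + 4)·a(x) ≡ 14 (mod f). Multiplying by 14^(-1) ≡ 5 in F_23 gives a(x)^(-1) ≡ 5·(17x^3 + 7x^2 + 14x + 4) ≡ 16x^3 + 12x^2 + x + 20 (mod f). Check: (21x^3 + 15x^2 + 22x + 17)·(16x^3 + 12x^2 + x + 20) = 14x^6 + 9x^5 + x^4 + 5x^3 + 20x^2 + 20x + 18 ≡ 1 (mod x^4 + x^3 + 3x^2 + 4x + 4).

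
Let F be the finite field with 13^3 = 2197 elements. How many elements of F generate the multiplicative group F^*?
There are φ(2196) = 720 primitive elements

F_q^* is cyclic of order q - 1 = 2196. A cyclic group of order m has exactly φ(m) generators. Here m = 2196 = 2^2 · 3^2 · 61, so the number of primitive elements is φ(2196) = 720.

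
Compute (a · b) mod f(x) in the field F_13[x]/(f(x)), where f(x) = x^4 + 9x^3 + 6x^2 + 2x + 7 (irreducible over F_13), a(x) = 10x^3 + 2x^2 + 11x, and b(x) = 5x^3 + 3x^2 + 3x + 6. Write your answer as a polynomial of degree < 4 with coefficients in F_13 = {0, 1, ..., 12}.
a · b ≡ 3x^3 + 4x + 8 (mod f(x))

Multiply in F_13[x]: a(x)·b(x) = (10x^3 + 2x^2 + 11x)·(5x^3 + 3x^2 + 3x + 6) = 11x^6 + x^5 + 8x^3 + 6x^2 + x. This has degree ≥ 4, so divide by f(x) over F_13: 11x^6 + x^5 + 8x^3 + 6x^2 + x = (11x^2 + 6x + 10)·(x^4 + 9x^3 + 6x^2 + 2x + 7) + (3x^3 + 4x + 8). Hence a·b ≡ 3x^3 + 4x + 8 (mod f). (F_13[x]/(f) is a field with 13^4 = 28561 elements since f is irreducible of degree 4.)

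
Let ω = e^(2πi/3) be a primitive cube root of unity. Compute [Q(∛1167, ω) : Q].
[Q(∛1167, ω) : Q] = 6

[Q(∛1167):Q] = 3 (min poly x^3 - 1167, irreducible since 1167 is not a perfect cube). [Q(ω):Q] = 2 (min poly x^2 + x + 1). Since Q(∛1167) ⊂ R and ω ∉ R, we have ω ∉ Q(∛1167), so x^2 + x + 1 remains irreducible over Q(∛1167) and [Q(∛1167, ω) : Q(∛1167)] = 2. By the tower law, [Q(∛1167, ω) : Q] = 3 · 2 = 6. (In fact Q(∛1167, ω) is the splitting field of x^3 - 1167 over Q.)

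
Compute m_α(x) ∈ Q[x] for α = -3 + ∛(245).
m_α(x) = x^3 + 9x^2 + 27x - 218

Set β = α + 3 = ∛(245), so β^3 = 245. Then (α + 3)^3 - 245 = 0, i.e. α is a root of g(x) = (x + 3)^3 - 245 = x^3 + 9x^2 + 27x - 218. Since g(x) = h(x + 3) where h(x) = x^3 - 245, and h is irreducible over Q (because 245 is not a perfect cube, so h has no rational root, and a monic cubic with no rational root is irreducible), g is also irreducible (irreducibility is preserved under the substitution x → x + 3). Hence m_α(x) = x^3 + 9x^2 + 27x - 218.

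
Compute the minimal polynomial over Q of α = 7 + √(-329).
m_α(x) = x^2 - 14x + 378

From α - 7 = √(-329), squaring gives (α - 7)^2 = -329, i.e. α^2 - 14α + 49 = -329, so α^2 - 14α + 378 = 0. The discriminant of x^2 - 14x + 378 is (-14)^2 - 4·(378) = 196 - 1512 = -1316, and 4·(-329) is not a perfect square in Q since -329 is squarefree and ≠ 1. Hence x^2 - 14x + 378 is irreducible over Q and is the minimal polynomial of α.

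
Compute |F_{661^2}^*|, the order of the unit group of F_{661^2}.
|F_{661^2}^*| = 436920

F_{661^2} has 661^2 = 436921 elements; its multiplicative group consists of all nonzero elements, so |F_{661^2}^*| = 436921 - 1 = 436920. (It is cyclic since any finite subgroup of the multiplicative group of a field is cyclic.)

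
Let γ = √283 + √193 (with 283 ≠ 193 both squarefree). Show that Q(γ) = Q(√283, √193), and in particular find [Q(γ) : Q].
[Q(γ) : Q] = 4 (equivalently, Q(γ) = Q(√283, √193))

Obviously Q(γ) ⊆ Q(√283, √193), and [Q(√283, √193):Q] = 4 (since 283, 193 are distinct squarefree integers > 1 with 54619 not a perfect square). To show equality we compute the minimal polynomial of γ. From γ = √283 + √193: γ^2 = 283 + 2√(54619) + 193 = 476 + 2√(54619), so γ^2 - 476 = 2√(54619); squaring, (γ^2 - 476)^2 = 4·54619, i.e. γ^4 - 952γ^2 + 226576 - 218476 = 0, i.e. γ^4 - 952γ^2 + 8100 = 0. So γ is a root of x^4 - 952x^2 + 8100. This polynomial is irreducible over Q: it has no rational root (each ±√283 ± √193 is irrational), and any factorization into two quadratics over Q would force √(54619) ∈ Q (pairing opposite roots) or √283, √193 ∈ Q (other pairings), all impossible. Hence [Q(γ):Q] = 4 = [Q(√283, √193):Q], so Q(γ) = Q(√283, √193).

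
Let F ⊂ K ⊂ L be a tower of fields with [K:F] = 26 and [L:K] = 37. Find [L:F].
[L:F] = 962

The tower law says that for any tower of field extensions F ⊂ K ⊂ L with finite degrees, [L:F] = [L:K] · [K:F]. Here this gives [L:F] = 37 · 26 = 962.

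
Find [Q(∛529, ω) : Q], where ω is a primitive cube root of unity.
[Q(∛529, ω) : Q] = 6

[Q(∛529):Q] = 3 (min poly x^3 - 529, irreducible since 529 is not a perfect cube). [Q(ω):Q] = 2 (min poly x^2 + x + 1). Since Q(∛529) ⊂ R and ω ∉ R, we have ω ∉ Q(∛529), so x^2 + x + 1 remains irreducible over Q(∛529) and [Q(∛529, ω) : Q(∛529)] = 2. By the tower law, [Q(∛529, ω) : Q] = 3 · 2 = 6. (In fact Q(∛529, ω) is the splitting field of x^3 - 529 over Q.)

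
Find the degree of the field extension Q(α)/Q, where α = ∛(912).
[Q(α):Q] = 3

The minimal polynomial of α is x^3 - 912, irreducible over Q since 912 is not a perfect cube (so x^3 - 912 has no rational root). Hence [Q(α):Q] = deg(m_α) = 3.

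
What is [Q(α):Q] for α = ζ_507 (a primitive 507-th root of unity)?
[Q(α):Q] = 312

The minimal polynomial of ζ_507 over Q is the 507-th cyclotomic polynomial Φ_507(x), which is irreducible over Q and has degree φ(507) = 312. Hence [Q(α):Q] = φ(507) = 312.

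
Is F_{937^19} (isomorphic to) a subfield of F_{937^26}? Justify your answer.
No: F_{937^19} is not a subfield of F_{937^26}

F_{p^m} embeds in F_{p^n} iff m | n. Here 19 ∤ 26 (since 26 = 1·19 + 7 with remainder 7 ≠ 0), so F_{937^19} is not a subfield of F_{937^26}. Equivalently: if it were, the tower law would give 19 = [F_{937^19}:F_937] dividing [F_{937^26}:F_937] = 26, contradiction.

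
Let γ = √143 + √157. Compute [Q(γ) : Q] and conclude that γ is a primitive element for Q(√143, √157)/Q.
[Q(γ) : Q] = 4 (equivalently, Q(γ) = Q(√143, √157))

Obviously Q(γ) ⊆ Q(√143, √157), and [Q(√143, √157):Q] = 4 (since 143, 157 are distinct squarefree integers > 1 with 22451 not a perfect square). To show equality we compute the minimal polynomial of γ. From γ = √143 + √157: γ^2 = 143 + 2√(22451) + 157 = 300 + 2√(22451), so γ^2 - 300 = 2√(22451); squaring, (γ^2 - 300)^2 = 4·22451, i.e. γ^4 - 600γ^2 + 90000 - 89804 = 0, i.e. γ^4 - 600γ^2 + 196 = 0. So γ is a root of x^4 - 600x^2 + 196. This polynomial is irreducible over Q: it has no rational root (each ±√143 ± √157 is irrational), and any factorization into two quadratics over Q would force √(22451) ∈ Q (pairing opposite roots) or √143, √157 ∈ Q (other pairings), all impossible. Hence [Q(γ):Q] = 4 = [Q(√143, √157):Q], so Q(γ) = Q(√143, √157).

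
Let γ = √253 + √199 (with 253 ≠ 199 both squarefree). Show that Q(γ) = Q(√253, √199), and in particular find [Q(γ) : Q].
[Q(γ) : Q] = 4 (equivalently, Q(γ) = Q(√253, √199))

Obviously Q(γ) ⊆ Q(√253, √199), and [Q(√253, √199):Q] = 4 (since 253, 199 are distinct squarefree integers > 1 with 50347 not a perfect square). To show equality we compute the minimal polynomial of γ. From γ = √253 + √199: γ^2 = 253 + 2√(50347) + 199 = 452 + 2√(50347), so γ^2 - 452 = 2√(50347); squaring, (γ^2 - 452)^2 = 4·50347, i.e. γ^4 - 904γ^2 + 204304 - 201388 = 0, i.e. γ^4 - 904γ^2 + 2916 = 0. So γ is a root of x^4 - 904x^2 + 2916. This polynomial is irreducible over Q: it has no rational root (each ±√253 ± √199 is irrational), and any factorization into two quadratics over Q would force √(50347) ∈ Q (pairing opposite roots) or √253, √199 ∈ Q (other pairings), all impossible. Hence [Q(γ):Q] = 4 = [Q(√253, √199):Q], so Q(γ) = Q(√253, √199).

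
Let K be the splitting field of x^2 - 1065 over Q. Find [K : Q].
[K : Q] = 2

f(x) = x^2 - 1065 factors as (x - √1065)(x + √1065). The splitting field is K = Q(√1065). Since 1065 is squarefree and > 1, it is not a perfect square, so x^2 - 1065 is irreducible over Q and [Q(√1065) : Q] = 2. Hence [K : Q] = 2.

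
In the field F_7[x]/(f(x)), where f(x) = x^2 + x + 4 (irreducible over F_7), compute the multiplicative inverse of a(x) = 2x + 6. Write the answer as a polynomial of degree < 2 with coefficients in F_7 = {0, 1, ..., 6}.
a(x)^(-1) ≡ x + 5 (mod f(x))

Since f is irreducible over F_7, F_7[x]/(f) is a field and a(x) ≠ 0 has an inverse. Apply the extended Euclidean algorithm to f(x) and a(x) in F_7[x]: f(x) = (4x + 6)·a(x) + (3). The last nonzero remainder is the constant 3 = gcd(f, a) in F_7. Back-substituting through the division chain expresses 3 = s(x)·a(x) + t(x)·f(x) with s(x) ≡ 3x + 1 (mod f), so (3x + 1)·a(x) ≡ 3 (mod f). Multiplying by 3^(-1) ≡ 5 in F_7 gives a(x)^(-1) ≡ 5·(3x + 1) ≡ x + 5 (mod f). Check: (2x + 6)·(x + 5) = 2x^2 + 2x + 2 ≡ 1 (mod x^2 + x + 4).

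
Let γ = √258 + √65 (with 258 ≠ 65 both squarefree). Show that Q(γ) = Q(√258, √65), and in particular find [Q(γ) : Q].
[Q(γ) : Q] = 4 (equivalently, Q(γ) = Q(√258, √65))

Obviously Q(γ) ⊆ Q(√258, √65), and [Q(√258, √65):Q] = 4 (since 258, 65 are distinct squarefree integers > 1 with 16770 not a perfect square). To show equality we compute the minimal polynomial of γ. From γ = √258 + √65: γ^2 = 258 + 2√(16770) + 65 = 323 + 2√(16770), so γ^2 - 323 = 2√(16770); squaring, (γ^2 - 323)^2 = 4·16770, i.e. γ^4 - 646γ^2 + 104329 - 67080 = 0, i.e. γ^4 - 646γ^2 + 37249 = 0. So γ is a root of x^4 - 646x^2 + 37249. This polynomial is irreducible over Q: it has no rational root (each ±√258 ± √65 is irrational), and any factorization into two quadratics over Q would force √(16770) ∈ Q (pairing opposite roots) or √258, √65 ∈ Q (other pairings), all impossible. Hence [Q(γ):Q] = 4 = [Q(√258, √65):Q], so Q(γ) = Q(√258, √65).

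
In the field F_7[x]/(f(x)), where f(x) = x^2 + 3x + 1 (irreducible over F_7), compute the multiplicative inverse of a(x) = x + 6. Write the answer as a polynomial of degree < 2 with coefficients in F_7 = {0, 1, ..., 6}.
a(x)^(-1) ≡ 4x + 2 (mod f(x))

Since f is irreducible over F_7, F_7[x]/(f) is a field and a(x) ≠ 0 has an inverse. Apply the extended Euclidean algorithm to f(x) and a(x) in F_7[x]: f(x) = (x + 4)·a(x) + (5). The last nonzero remainder is the constant 5 = gcd(f, a) in F_7. Back-substituting through the division chain expresses 5 = s(x)·a(x) + t(x)·f(x) with s(x) ≡ 6x + 3 (mod f), so (6x + 3)·a(x) ≡ 5 (mod f). Multiplying by 5^(-1) ≡ 3 in F_7 gives a(x)^(-1) ≡ 3·(6x + 3) ≡ 4x + 2 (mod f). Check: (x + 6)·(4x + 2) = 4x^2 + 5x + 5 ≡ 1 (mod x^2 + 3x + 1).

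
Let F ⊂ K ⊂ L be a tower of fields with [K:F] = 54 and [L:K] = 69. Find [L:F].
[L:F] = 3726

The tower law says that for any tower of field extensions F ⊂ K ⊂ L with finite degrees, [L:F] = [L:K] · [K:F]. Here this gives [L:F] = 69 · 54 = 3726.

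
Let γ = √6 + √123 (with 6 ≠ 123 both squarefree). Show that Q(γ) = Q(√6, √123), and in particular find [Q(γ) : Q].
[Q(γ) : Q] = 4 (equivalently, Q(γ) = Q(√6, √123))

Obviously Q(γ) ⊆ Q(√6, √123), and [Q(√6, √123):Q] = 4 (since 6, 123 are distinct squarefree integers > 1 with 738 not a perfect square). To show equality we compute the minimal polynomial of γ. From γ = √6 + √123: γ^2 = 6 + 2√(738) + 123 = 129 + 2√(738), so γ^2 - 129 = 2√(738); squaring, (γ^2 - 129)^2 = 4·738, i.e. γ^4 - 258γ^2 + 16641 - 2952 = 0, i.e. γ^4 - 258γ^2 + 13689 = 0. So γ is a root of x^4 - 258x^2 + 13689. This polynomial is irreducible over Q: it has no rational root (each ±√6 ± √123 is irrational), and any factorization into two quadratics over Q would force √(738) ∈ Q (pairing opposite roots) or √6, √123 ∈ Q (other pairings), all impossible. Hence [Q(γ):Q] = 4 = [Q(√6, √123):Q], so Q(γ) = Q(√6, √123).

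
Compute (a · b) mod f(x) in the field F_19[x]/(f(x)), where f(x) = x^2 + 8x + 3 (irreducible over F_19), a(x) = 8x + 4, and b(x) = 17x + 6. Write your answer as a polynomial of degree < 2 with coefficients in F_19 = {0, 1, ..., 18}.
a · b ≡ 16x + 15 (mod f(x))

Multiply in F_19[x]: a(x)·b(x) = (8x + 4)·(17x + 6) = 3x^2 + 2x + 5. This has degree ≥ 2, so divide by f(x) over F_19: 3x^2 + 2x + 5 = (3)·(x^2 + 8x + 3) + (16x + 15). Hence a·b ≡ 16x + 15 (mod f). (F_19[x]/(f) is a field with 19^2 = 361 elements since f is irreducible of degree 2.)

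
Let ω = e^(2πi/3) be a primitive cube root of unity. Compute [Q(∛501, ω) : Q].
[Q(∛501, ω) : Q] = 6

[Q(∛501):Q] = 3 (min poly x^3 - 501, irreducible since 501 is not a perfect cube). [Q(ω):Q] = 2 (min poly x^2 + x + 1). Since Q(∛501) ⊂ R and ω ∉ R, we have ω ∉ Q(∛501), so x^2 + x + 1 remains irreducible over Q(∛501) and [Q(∛501, ω) : Q(∛501)] = 2. By the tower law, [Q(∛501, ω) : Q] = 3 · 2 = 6. (In fact Q(∛501, ω) is the splitting field of x^3 - 501 over Q.)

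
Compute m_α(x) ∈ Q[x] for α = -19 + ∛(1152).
m_α(x) = x^3 + 57x^2 + 1083x + 5707

Set β = α + 19 = ∛(1152), so β^3 = 1152. Then (α + 19)^3 - 1152 = 0, i.e. α is a root of g(x) = (x + 19)^3 - 1152 = x^3 + 57x^2 + 1083x + 5707. Since g(x) = h(x + 19) where h(x) = x^3 - 1152, and h is irreducible over Q (because 1152 is not a perfect cube, so h has no rational root, and a monic cubic with no rational root is irreducible), g is also irreducible (irreducibility is preserved under the substitution x → x + 19). Hence m_α(x) = x^3 + 57x^2 + 1083x + 5707.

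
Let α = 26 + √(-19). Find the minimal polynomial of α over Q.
m_α(x) = x^2 - 52x + 695

From α - 26 = √(-19), squaring gives (α - 26)^2 = -19, i.e. α^2 - 52α + 676 = -19, so α^2 - 52α + 695 = 0. The discriminant of x^2 - 52x + 695 is (-52)^2 - 4·(695) = 2704 - 2780 = -76, and 4·(-19) is not a perfect square in Q since -19 is squarefree and ≠ 1. Hence x^2 - 52x + 695 is irreducible over Q and is the minimal polynomial of α.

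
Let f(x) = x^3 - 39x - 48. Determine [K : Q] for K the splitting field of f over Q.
[K : Q] = 6

By the rational root test, any rational root of the monic integer polynomial f(x) = x^3 - 39x - 48 must be an integer dividing the constant term -48, i.e. one of ±{1, 2, 3, 4, 6, 8, 12, 16, 24, 48}. Evaluating: f(1) = -86, f(-1) = -10, f(2) = -118, f(-2) = 22, f(3) = -138, f(-3) = 42, f(4) = -140, f(-4) = 44, f(6) = -66, f(-6) = -30, f(8) = 152, f(-8) = -248, f(12) = 1212, f(-12) = -1308, f(16) = 3424, f(-16) = -3520, f(24) = 12840, f(-24) = -12936, f(48) = 108672, f(-48) = -108768; none is 0, so f has no rational root and is therefore irreducible over Q (a cubic with no linear factor over a field is irreducible). For an irreducible cubic, the Galois group is A_3 or S_3 according as the discriminant disc(f) = -4a^3 - 27b^2 = -4·(-39)^3 - 27·(-48)^2 = 175068 is or is not a square in Q. Here disc(f) = 175068 is not a perfect square in Q, so the Galois group of f over Q is not contained in A_3 and must be all of S_3. The splitting field has degree |S_3| = 6 over Q, so [K : Q] = 6.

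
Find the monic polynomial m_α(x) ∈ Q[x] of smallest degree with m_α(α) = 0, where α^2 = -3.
m_α(x) = x^2 + 3

α satisfies α^2 + 3 = 0, so x^2 + 3 annihilates α. Since d = -3 is squarefree and ≠ 1, it is not a perfect square in Q, so x^2 + 3 has no rational root and is therefore irreducible over Q (a degree-2 polynomial over a field is irreducible iff it has no root). Hence m_α(x) = x^2 + 3.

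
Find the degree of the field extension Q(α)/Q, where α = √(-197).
[Q(α):Q] = 2

[Q(α):Q] equals the degree of the minimal polynomial of α. Here α^2 = -197 and x^2 + 197 is irreducible (d = -197 is squarefree, ≠ 1, hence not a square), so deg(m_α) = 2. Thus [Q(α):Q] = 2.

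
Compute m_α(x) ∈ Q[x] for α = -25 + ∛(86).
m_α(x) = x^3 + 75x^2 + 1875x + 15539

Set β = α + 25 = ∛(86), so β^3 = 86. Then (α + 25)^3 - 86 = 0, i.e. α is a root of g(x) = (x + 25)^3 - 86 = x^3 + 75x^2 + 1875x + 15539. Since g(x) = h(x + 25) where h(x) = x^3 - 86, and h is irreducible over Q (because 86 is not a perfect cube, so h has no rational root, and a monic cubic with no rational root is irreducible), g is also irreducible (irreducibility is preserved under the substitution x → x + 25). Hence m_α(x) = x^3 + 75x^2 + 1875x + 15539.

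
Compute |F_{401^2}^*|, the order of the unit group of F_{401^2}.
|F_{401^2}^*| = 160800

F_{401^2} has 401^2 = 160801 elements; its multiplicative group consists of all nonzero elements, so |F_{401^2}^*| = 160801 - 1 = 160800. (It is cyclic since any finite subgroup of the multiplicative group of a field is cyclic.)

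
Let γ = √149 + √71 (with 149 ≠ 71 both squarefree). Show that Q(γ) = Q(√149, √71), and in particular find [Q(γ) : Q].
[Q(γ) : Q] = 4 (equivalently, Q(γ) = Q(√149, √71))

Obviously Q(γ) ⊆ Q(√149, √71), and [Q(√149, √71):Q] = 4 (since 149, 71 are distinct squarefree integers > 1 with 10579 not a perfect square). To show equality we compute the minimal polynomial of γ. From γ = √149 + √71: γ^2 = 149 + 2√(10579) + 71 = 220 + 2√(10579), so γ^2 - 220 = 2√(10579); squaring, (γ^2 - 220)^2 = 4·10579, i.e. γ^4 - 440γ^2 + 48400 - 42316 = 0, i.e. γ^4 - 440γ^2 + 6084 = 0. So γ is a root of x^4 - 440x^2 + 6084. This polynomial is irreducible over Q: it has no rational root (each ±√149 ± √71 is irrational), and any factorization into two quadratics over Q would force √(10579) ∈ Q (pairing opposite roots) or √149, √71 ∈ Q (other pairings), all impossible. Hence [Q(γ):Q] = 4 = [Q(√149, √71):Q], so Q(γ) = Q(√149, √71).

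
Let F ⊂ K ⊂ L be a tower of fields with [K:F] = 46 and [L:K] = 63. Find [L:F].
[L:F] = 2898

The tower law says that for any tower of field extensions F ⊂ K ⊂ L with finite degrees, [L:F] = [L:K] · [K:F]. Here this gives [L:F] = 63 · 46 = 2898.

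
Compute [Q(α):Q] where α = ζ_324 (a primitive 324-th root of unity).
[Q(α):Q] = 108

The minimal polynomial of ζ_324 over Q is the 324-th cyclotomic polynomial Φ_324(x), which is irreducible over Q and has degree φ(324) = 108. Hence [Q(α):Q] = φ(324) = 108.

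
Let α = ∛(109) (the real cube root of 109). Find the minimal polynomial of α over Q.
m_α(x) = x^3 - 109

α satisfies α^3 = 109, so x^3 - 109 annihilates α. By the rational root test, a rational root p/q (in lowest terms) of x^3 - 109 would satisfy p^3 = 109 q^3, forcing q = 1 and p^3 = 109; but 109 is not a perfect cube, contradiction. A monic cubic over Q with no rational root is irreducible (any nontrivial factorization would include a linear factor). Hence x^3 - 109 is the minimal polynomial of α, and in particular [Q(α):Q] = 3.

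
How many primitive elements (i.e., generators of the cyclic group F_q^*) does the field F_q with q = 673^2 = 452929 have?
There are φ(452928) = 129024 primitive elements

F_q^* is cyclic of order q - 1 = 452928. A cyclic group of order m has exactly φ(m) generators. Here m = 452928 = 2^6 · 3 · 7 · 337, so the number of primitive elements is φ(452928) = 129024.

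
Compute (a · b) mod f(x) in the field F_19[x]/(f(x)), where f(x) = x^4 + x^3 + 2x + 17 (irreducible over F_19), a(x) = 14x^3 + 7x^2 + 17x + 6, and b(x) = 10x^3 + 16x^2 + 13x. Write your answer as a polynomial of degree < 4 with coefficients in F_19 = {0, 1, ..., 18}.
a · b ≡ 4x^3 + 4x^2 + 13x + 12 (mod f(x))

Multiply in F_19[x]: a(x)·b(x) = (14x^3 + 7x^2 + 17x + 6)·(10x^3 + 16x^2 + 13x) = 7x^6 + 9x^5 + 8x^4 + 5x^3 + 13x^2 + 2x. This has degree ≥ 4, so divide by f(x) over F_19: 7x^6 + 9x^5 + 8x^4 + 5x^3 + 13x^2 + 2x = (7x^2 + 2x + 6)·(x^4 + x^3 + 2x + 17) + (4x^3 + 4x^2 + 13x + 12). Hence a·b ≡ 4x^3 + 4x^2 + 13x + 12 (mod f). (F_19[x]/(f) is a field with 19^4 = 130321 elements since f is irreducible of degree 4.)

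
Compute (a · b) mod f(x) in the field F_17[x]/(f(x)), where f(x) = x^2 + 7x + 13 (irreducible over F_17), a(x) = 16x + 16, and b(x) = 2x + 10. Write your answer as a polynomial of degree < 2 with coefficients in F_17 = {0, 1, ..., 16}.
a · b ≡ 2x + 16 (mod f(x))

Multiply in F_17[x]: a(x)·b(x) = (16x + 16)·(2x + 10) = 15x^2 + 5x + 7. This has degree ≥ 2, so divide by f(x) over F_17: 15x^2 + 5x + 7 = (15)·(x^2 + 7x + 13) + (2x + 16). Hence a·b ≡ 2x + 16 (mod f). (F_17[x]/(f) is a field with 17^2 = 289 elements since f is irreducible of degree 2.)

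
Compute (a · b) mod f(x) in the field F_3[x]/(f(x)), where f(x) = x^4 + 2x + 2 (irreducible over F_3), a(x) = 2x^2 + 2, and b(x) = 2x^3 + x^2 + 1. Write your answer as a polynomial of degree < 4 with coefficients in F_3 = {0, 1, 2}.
a · b ≡ x^3 + 2x^2 + 1 (mod f(x))

Multiply in F_3[x]: a(x)·b(x) = (2x^2 + 2)·(2x^3 + x^2 + 1) = x^5 + 2x^4 + x^3 + x^2 + 2. This has degree ≥ 4, so divide by f(x) over F_3: x^5 + 2x^4 + x^3 + x^2 + 2 = (x + 2)·(x^4 + 2x + 2) + (x^3 + 2x^2 + 1). Hence a·b ≡ x^3 + 2x^2 + 1 (mod f). (F_3[x]/(f) is a field with 3^4 = 81 elements since f is irreducible of degree 4.)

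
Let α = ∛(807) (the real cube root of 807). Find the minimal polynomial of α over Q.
m_α(x) = x^3 - 807

α satisfies α^3 = 807, so x^3 - 807 annihilates α. By the rational root test, a rational root p/q (in lowest terms) of x^3 - 807 would satisfy p^3 = 807 q^3, forcing q = 1 and p^3 = 807; but 807 is not a perfect cube, contradiction. A monic cubic over Q with no rational root is irreducible (any nontrivial factorization would include a linear factor). Hence x^3 - 807 is the minimal polynomial of α, and in particular [Q(α):Q] = 3.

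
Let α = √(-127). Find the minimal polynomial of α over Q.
m_α(x) = x^2 + 127

α satisfies α^2 + 127 = 0, so x^2 + 127 annihilates α. Since d = -127 is squarefree and ≠ 1, it is not a perfect square in Q, so x^2 + 127 has no rational root and is therefore irreducible over Q (a degree-2 polynomial over a field is irreducible iff it has no root). Hence m_α(x) = x^2 + 127.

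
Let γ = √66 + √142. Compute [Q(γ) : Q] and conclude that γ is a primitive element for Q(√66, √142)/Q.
[Q(γ) : Q] = 4 (equivalently, Q(γ) = Q(√66, √142))

Obviously Q(γ) ⊆ Q(√66, √142), and [Q(√66, √142):Q] = 4 (since 66, 142 are distinct squarefree integers > 1 with 9372 not a perfect square). To show equality we compute the minimal polynomial of γ. From γ = √66 + √142: γ^2 = 66 + 2√(9372) + 142 = 208 + 2√(9372), so γ^2 - 208 = 2√(9372); squaring, (γ^2 - 208)^2 = 4·9372, i.e. γ^4 - 416γ^2 + 43264 - 37488 = 0, i.e. γ^4 - 416γ^2 + 5776 = 0. So γ is a root of x^4 - 416x^2 + 5776. This polynomial is irreducible over Q: it has no rational root (each ±√66 ± √142 is irrational), and any factorization into two quadratics over Q would force √(9372) ∈ Q (pairing opposite roots) or √66, √142 ∈ Q (other pairings), all impossible. Hence [Q(γ):Q] = 4 = [Q(√66, √142):Q], so Q(γ) = Q(√66, √142).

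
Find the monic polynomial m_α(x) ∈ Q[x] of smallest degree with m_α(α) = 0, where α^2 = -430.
m_α(x) = x^2 + 430

α satisfies α^2 + 430 = 0, so x^2 + 430 annihilates α. Since d = -430 is squarefree and ≠ 1, it is not a perfect square in Q, so x^2 + 430 has no rational root and is therefore irreducible over Q (a degree-2 polynomial over a field is irreducible iff it has no root). Hence m_α(x) = x^2 + 430.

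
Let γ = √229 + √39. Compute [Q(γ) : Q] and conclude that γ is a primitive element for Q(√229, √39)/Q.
[Q(γ) : Q] = 4 (equivalently, Q(γ) = Q(√229, √39))

Obviously Q(γ) ⊆ Q(√229, √39), and [Q(√229, √39):Q] = 4 (since 229, 39 are distinct squarefree integers > 1 with 8931 not a perfect square). To show equality we compute the minimal polynomial of γ. From γ = √229 + √39: γ^2 = 229 + 2√(8931) + 39 = 268 + 2√(8931), so γ^2 - 268 = 2√(8931); squaring, (γ^2 - 268)^2 = 4·8931, i.e. γ^4 - 536γ^2 + 71824 - 35724 = 0, i.e. γ^4 - 536γ^2 + 36100 = 0. So γ is a root of x^4 - 536x^2 + 36100. This polynomial is irreducible over Q: it has no rational root (each ±√229 ± √39 is irrational), and any factorization into two quadratics over Q would force √(8931) ∈ Q (pairing opposite roots) or √229, √39 ∈ Q (other pairings), all impossible. Hence [Q(γ):Q] = 4 = [Q(√229, √39):Q], so Q(γ) = Q(√229, √39).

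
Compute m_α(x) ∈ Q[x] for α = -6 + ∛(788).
m_α(x) = x^3 + 18x^2 + 108x - 572

Set β = α + 6 = ∛(788), so β^3 = 788. Then (α + 6)^3 - 788 = 0, i.e. α is a root of g(x) = (x + 6)^3 - 788 = x^3 + 18x^2 + 108x - 572. Since g(x) = h(x + 6) where h(x) = x^3 - 788, and h is irreducible over Q (because 788 is not a perfect cube, so h has no rational root, and a monic cubic with no rational root is irreducible), g is also irreducible (irreducibility is preserved under the substitution x → x + 6). Hence m_α(x) = x^3 + 18x^2 + 108x - 572.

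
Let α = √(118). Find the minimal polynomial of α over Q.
m_α(x) = x^2 - 118

α satisfies α^2 - 118 = 0, so x^2 - 118 annihilates α. Since d = 118 is squarefree and ≠ 1, it is not a perfect square in Q, so x^2 - 118 has no rational root and is therefore irreducible over Q (a degree-2 polynomial over a field is irreducible iff it has no root). Hence m_α(x) = x^2 - 118.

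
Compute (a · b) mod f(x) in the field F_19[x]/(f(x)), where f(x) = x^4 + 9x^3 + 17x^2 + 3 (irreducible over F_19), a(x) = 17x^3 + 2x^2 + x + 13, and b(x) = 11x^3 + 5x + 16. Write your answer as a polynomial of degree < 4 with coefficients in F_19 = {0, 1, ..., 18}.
a · b ≡ 15x^3 + 9x^2 + 10x + 7 (mod f(x))

Multiply in F_19[x]: a(x)·b(x) = (17x^3 + 2x^2 + x + 13)·(11x^3 + 5x + 16) = 16x^6 + 3x^5 + x^4 + 7x^3 + 18x^2 + 5x + 18. This has degree ≥ 4, so divide by f(x) over F_19: 16x^6 + 3x^5 + x^4 + 7x^3 + 18x^2 + 5x + 18 = (16x^2 + 11x + 10)·(x^4 + 9x^3 + 17x^2 + 3) + (15x^3 + 9x^2 + 10x + 7). Hence a·b ≡ 15x^3 + 9x^2 + 10x + 7 (mod f). (F_19[x]/(f) is a field with 19^4 = 130321 elements since f is irreducible of degree 4.)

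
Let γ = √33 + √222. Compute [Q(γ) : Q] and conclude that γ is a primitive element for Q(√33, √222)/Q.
[Q(γ) : Q] = 4 (equivalently, Q(γ) = Q(√33, √222))

Obviously Q(γ) ⊆ Q(√33, √222), and [Q(√33, √222):Q] = 4 (since 33, 222 are distinct squarefree integers > 1 with 7326 not a perfect square). To show equality we compute the minimal polynomial of γ. From γ = √33 + √222: γ^2 = 33 + 2√(7326) + 222 = 255 + 2√(7326), so γ^2 - 255 = 2√(7326); squaring, (γ^2 - 255)^2 = 4·7326, i.e. γ^4 - 510γ^2 + 65025 - 29304 = 0, i.e. γ^4 - 510γ^2 + 35721 = 0. So γ is a root of x^4 - 510x^2 + 35721. This polynomial is irreducible over Q: it has no rational root (each ±√33 ± √222 is irrational), and any factorization into two quadratics over Q would force √(7326) ∈ Q (pairing opposite roots) or √33, √222 ∈ Q (other pairings), all impossible. Hence [Q(γ):Q] = 4 = [Q(√33, √222):Q], so Q(γ) = Q(√33, √222).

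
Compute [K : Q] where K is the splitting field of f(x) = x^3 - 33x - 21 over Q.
[K : Q] = 6

By the rational root test, any rational root of the monic integer polynomial f(x) = x^3 - 33x - 21 must be an integer dividing the constant term -21, i.e. one of ±{1, 3, 7, 21}. Evaluating: f(1) = -53, f(-1) = 11, f(3) = -93, f(-3) = 51, f(7) = 91, f(-7) = -133, f(21) = 8547, f(-21) = -8589; none is 0, so f has no rational root and is therefore irreducible over Q (a cubic with no linear factor over a field is irreducible). For an irreducible cubic, the Galois group is A_3 or S_3 according as the discriminant disc(f) = -4a^3 - 27b^2 = -4·(-33)^3 - 27·(-21)^2 = 131841 is or is not a square in Q. Here disc(f) = 131841 is not a perfect square in Q, so the Galois group of f over Q is not contained in A_3 and must be all of S_3. The splitting field has degree |S_3| = 6 over Q, so [K : Q] = 6.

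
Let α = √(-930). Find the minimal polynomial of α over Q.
m_α(x) = x^2 + 930

α satisfies α^2 + 930 = 0, so x^2 + 930 annihilates α. Since d = -930 is squarefree and ≠ 1, it is not a perfect square in Q, so x^2 + 930 has no rational root and is therefore irreducible over Q (a degree-2 polynomial over a field is irreducible iff it has no root). Hence m_α(x) = x^2 + 930.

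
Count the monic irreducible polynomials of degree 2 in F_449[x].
There are 100576 monic irreducible polynomials of degree 2 over F_449

Each element of F_{449^2} that lies in no proper subfield is a root of exactly one monic irreducible of degree 2 over F_449, and each such polynomial has 2 distinct roots in F_{449^2}. By Möbius inversion the count is N_449(2) = (1/2) Σ_{d|2} μ(2/d) · 449^d = (1/2)(μ(2)·449^1 + μ(1)·449^2) = 201152/2 = 100576.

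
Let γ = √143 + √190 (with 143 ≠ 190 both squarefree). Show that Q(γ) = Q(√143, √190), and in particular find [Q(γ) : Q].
[Q(γ) : Q] = 4 (equivalently, Q(γ) = Q(√143, √190))

Obviously Q(γ) ⊆ Q(√143, √190), and [Q(√143, √190):Q] = 4 (since 143, 190 are distinct squarefree integers > 1 with 27170 not a perfect square). To show equality we compute the minimal polynomial of γ. From γ = √143 + √190: γ^2 = 143 + 2√(27170) + 190 = 333 + 2√(27170), so γ^2 - 333 = 2√(27170); squaring, (γ^2 - 333)^2 = 4·27170, i.e. γ^4 - 666γ^2 + 110889 - 108680 = 0, i.e. γ^4 - 666γ^2 + 2209 = 0. So γ is a root of x^4 - 666x^2 + 2209. This polynomial is irreducible over Q: it has no rational root (each ±√143 ± √190 is irrational), and any factorization into two quadratics over Q would force √(27170) ∈ Q (pairing opposite roots) or √143, √190 ∈ Q (other pairings), all impossible. Hence [Q(γ):Q] = 4 = [Q(√143, √190):Q], so Q(γ) = Q(√143, √190).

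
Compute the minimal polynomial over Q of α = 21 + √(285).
m_α(x) = x^2 - 42x + 156

From α - 21 = √(285), squaring gives (α - 21)^2 = 285, i.e. α^2 - 42α + 441 = 285, so α^2 - 42α + 156 = 0. The discriminant of x^2 - 42x + 156 is (-42)^2 - 4·(156) = 1764 - 624 = 1140, and 4·(285) is not a perfect square in Q since 285 is squarefree and ≠ 1. Hence x^2 - 42x + 156 is irreducible over Q and is the minimal polynomial of α.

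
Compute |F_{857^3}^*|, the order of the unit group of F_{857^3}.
|F_{857^3}^*| = 629422792

F_{857^3} has 857^3 = 629422793 elements; its multiplicative group consists of all nonzero elements, so |F_{857^3}^*| = 629422793 - 1 = 629422792. (It is cyclic since any finite subgroup of the multiplicative group of a field is cyclic.)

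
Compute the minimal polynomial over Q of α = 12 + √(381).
m_α(x) = x^2 - 24x - 237

From α - 12 = √(381), squaring gives (α - 12)^2 = 381, i.e. α^2 - 24α + 144 = 381, so α^2 - 24α - 237 = 0. The discriminant of x^2 - 24x - 237 is (-24)^2 - 4·(-237) = 576 + 948 = 1524, and 4·(381) is not a perfect square in Q since 381 is squarefree and ≠ 1. Hence x^2 - 24x - 237 is irreducible over Q and is the minimal polynomial of α.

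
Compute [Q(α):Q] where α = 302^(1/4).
[Q(α):Q] = 4

α is a root of x^4 - 302. By Eisenstein's criterion at the prime p = 2 (which divides the constant term 302 but p^2 = 4 does not, since 302 is squarefree), x^4 - 302 is irreducible over Q. Hence [Q(α):Q] = 4.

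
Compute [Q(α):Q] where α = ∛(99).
[Q(α):Q] = 3

The minimal polynomial of α is x^3 - 99, irreducible over Q since 99 is not a perfect cube (so x^3 - 99 has no rational root). Hence [Q(α):Q] = deg(m_α) = 3.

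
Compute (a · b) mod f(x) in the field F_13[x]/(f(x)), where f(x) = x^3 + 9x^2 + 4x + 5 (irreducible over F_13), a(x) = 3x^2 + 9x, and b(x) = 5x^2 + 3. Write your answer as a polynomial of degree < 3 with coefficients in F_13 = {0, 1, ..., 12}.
a · b ≡ 5x^2 + 8 (mod f(x))

Multiply in F_13[x]: a(x)·b(x) = (3x^2 + 9x)·(5x^2 + 3) = 2x^4 + 6x^3 + 9x^2 + x. This has degree ≥ 3, so divide by f(x) over F_13: 2x^4 + 6x^3 + 9x^2 + x = (2x + 1)·(x^3 + 9x^2 + 4x + 5) + (5x^2 + 8). Hence a·b ≡ 5x^2 + 8 (mod f). (F_13[x]/(f) is a field with 13^3 = 2197 elements since f is irreducible of degree 3.)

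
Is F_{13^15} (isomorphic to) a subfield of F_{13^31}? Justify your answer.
No: F_{13^15} is not a subfield of F_{13^31}

F_{p^m} embeds in F_{p^n} iff m | n. Here 15 ∤ 31 (since 31 = 2·15 + 1 with remainder 1 ≠ 0), so F_{13^15} is not a subfield of F_{13^31}. Equivalently: if it were, the tower law would give 15 = [F_{13^15}:F_13] dividing [F_{13^31}:F_13] = 31, contradiction.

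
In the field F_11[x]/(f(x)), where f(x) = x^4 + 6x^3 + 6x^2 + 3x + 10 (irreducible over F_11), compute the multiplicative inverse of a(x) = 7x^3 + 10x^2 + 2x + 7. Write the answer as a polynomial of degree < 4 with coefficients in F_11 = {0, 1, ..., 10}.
a(x)^(-1) ≡ x^3 + 7x^2 + 3x + 9 (mod f(x))

Since f is irreducible over F_11, F_11[x]/(f) is a field and a(x) ≠ 0 has an inverse. Apply the extended Euclidean algorithm to f(x) and a(x) in F_11[x]: f(x) = (8x + 2)·a(x) + (3x^2 + 9x + 7);  a(x) = (6x)·(3x^2 + 9x + 7) + (4x + 7);  (3x^2 + 9x + 7) = (9x + 3)·(4x + 7) + (8). The last nonzero remainder is the constant 8 = gcd(f, a) in F_11. Back-substituting through the division chain expresses 8 = s(x)·a(x) + t(x)·f(x) with s(x) ≡ 8x^3 + x^2 + 2x + 6 (mod f), so (8x^3 + x^2 + 2x + 6)·a(x) ≡ 8 (mod f). Multiplying by 8^(-1) ≡ 7 in F_11 gives a(x)^(-1) ≡ 7·(8x^3 + x^2 + 2x + 6) ≡ x^3 + 7x^2 + 3x + 9 (mod f). Check: (7x^3 + 10x^2 + 2x + 7)·(x^3 + 7x^2 + 3x + 9) = 7x^6 + 4x^5 + 5x^4 + 4x^3 + 2x^2 + 6x + 8 ≡ 1 (mod x^4 + 6x^3 + 6x^2 + 3x + 10).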